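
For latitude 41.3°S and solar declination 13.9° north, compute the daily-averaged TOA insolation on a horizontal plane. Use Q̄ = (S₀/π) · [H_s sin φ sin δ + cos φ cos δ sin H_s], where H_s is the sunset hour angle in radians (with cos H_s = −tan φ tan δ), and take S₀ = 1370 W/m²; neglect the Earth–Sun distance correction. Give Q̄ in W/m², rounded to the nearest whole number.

−tan φ tan δ = −(-0.8785)(0.2475) = 0.2174; H_s = arccos(0.2174) = 77.44°. In radians, H_s = 1.3516.
H_s sin φ sin δ = 1.3516 × -0.6600 × 0.2402 = -0.2143.
cos φ cos δ sin H_s = 0.7513 × 0.9707 × 0.9761 = 0.7119.
Q̄ = (1370/π) × (-0.2143 + 0.7119) = 436.08 × 0.4976 = 216.99 W/m².

217 W/m²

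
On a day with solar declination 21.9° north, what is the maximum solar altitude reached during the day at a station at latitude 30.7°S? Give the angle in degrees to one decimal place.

At local solar noon the hour angle is zero, so the elevation is 90° − |φ − δ| = 90° − |-30.7° − (21.9°)| = 90° − 52.6° = 37.4°.

37.4°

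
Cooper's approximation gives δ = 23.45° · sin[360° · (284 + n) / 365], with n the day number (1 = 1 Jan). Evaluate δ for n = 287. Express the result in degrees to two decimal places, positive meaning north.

-9.23°

360 × (284 + 287) / 365 = 563.178°; sin(563.178°) = -0.3936.
δ = 23.45 × -0.3936 = -9.230° ≈ -9.23°.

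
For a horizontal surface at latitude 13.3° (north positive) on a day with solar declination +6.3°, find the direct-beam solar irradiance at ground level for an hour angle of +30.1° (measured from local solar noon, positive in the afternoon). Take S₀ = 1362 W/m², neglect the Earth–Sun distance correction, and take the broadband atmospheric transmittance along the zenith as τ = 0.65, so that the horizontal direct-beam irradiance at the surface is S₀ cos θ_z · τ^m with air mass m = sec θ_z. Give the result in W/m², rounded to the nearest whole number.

With φ = 13.3°, δ = 6.3°, H = 30.10°: sin φ sin δ = 0.0252, cos φ cos δ cos H = 0.8369, so cos θ_z = 0.8621.
Air mass m = 1/cos θ_z = 1/0.8621 = 1.160; τ^m = 0.65^1.160 = 0.6067.
Surface direct beam = 1362 × 0.8621 × 0.6067 = 712.38 W/m².

712 W/m²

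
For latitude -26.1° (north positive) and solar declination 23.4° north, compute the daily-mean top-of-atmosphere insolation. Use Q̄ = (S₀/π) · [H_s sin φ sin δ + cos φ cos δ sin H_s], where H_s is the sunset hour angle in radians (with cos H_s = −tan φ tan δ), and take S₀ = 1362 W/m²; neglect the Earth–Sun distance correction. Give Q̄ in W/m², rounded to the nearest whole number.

246 W/m²

cos H_s = −tan(-26.1°) · tan(23.4°) = 0.2120, so H_s = arccos(0.2120) = 77.76°. In radians, H_s = 1.3572.
H_s sin φ sin δ = 1.3572 × -0.4399 × 0.3971 = -0.2371.
cos φ cos δ sin H_s = 0.8980 × 0.9178 × 0.9773 = 0.8055.
Q̄ = (1362/π) × (-0.2371 + 0.8055) = 433.54 × 0.5684 = 246.42 W/m².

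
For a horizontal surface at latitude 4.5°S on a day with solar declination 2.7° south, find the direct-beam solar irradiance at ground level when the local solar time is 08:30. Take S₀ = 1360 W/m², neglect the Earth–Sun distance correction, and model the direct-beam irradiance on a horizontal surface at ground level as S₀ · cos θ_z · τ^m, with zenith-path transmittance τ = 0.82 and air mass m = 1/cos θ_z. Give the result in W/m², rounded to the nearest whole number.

599 W/m²

Hour angle H = 15° × (8.5 − 12) = -52.50°.
With φ = -4.5°, δ = -2.7°, H = -52.50°: sin φ sin δ = 0.0037, cos φ cos δ cos H = 0.6062, so cos θ_z = 0.6099.
Air mass m = 1/cos θ_z = 1/0.6099 = 1.640; τ^m = 0.82^1.640 = 0.7222.
Surface direct beam = 1360 × 0.6099 × 0.7222 = 599.04 W/m².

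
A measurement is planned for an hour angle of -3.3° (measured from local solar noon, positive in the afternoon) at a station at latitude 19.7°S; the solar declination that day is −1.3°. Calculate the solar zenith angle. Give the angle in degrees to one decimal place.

With φ = -19.7°, δ = -1.3°, H = -3.30°: sin φ sin δ = 0.0076, cos φ cos δ cos H = 0.9397, so cos θ_z = 0.9473.
θ_z = arccos(0.9473) = 18.68°.

18.7°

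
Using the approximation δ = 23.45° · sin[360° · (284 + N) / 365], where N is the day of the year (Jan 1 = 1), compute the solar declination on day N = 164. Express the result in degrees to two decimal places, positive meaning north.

+23.21°

360 × (284 + 164) / 365 = 441.863°; sin(441.863°) = 0.9899.
δ = 23.45 × 0.9899 = 23.213° ≈ +23.21°.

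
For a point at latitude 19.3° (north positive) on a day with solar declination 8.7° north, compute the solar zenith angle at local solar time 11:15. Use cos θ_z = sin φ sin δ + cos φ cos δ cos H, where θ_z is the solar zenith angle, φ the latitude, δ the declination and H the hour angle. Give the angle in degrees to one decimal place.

Hour angle H = 15° × (11.25 − 12) = -11.25°.
With φ = 19.3°, δ = 8.7°, H = -11.25°: sin φ sin δ = 0.0500, cos φ cos δ cos H = 0.9150, so cos θ_z = 0.9650.
θ_z = arccos(0.9650) = 15.20°.

15.2°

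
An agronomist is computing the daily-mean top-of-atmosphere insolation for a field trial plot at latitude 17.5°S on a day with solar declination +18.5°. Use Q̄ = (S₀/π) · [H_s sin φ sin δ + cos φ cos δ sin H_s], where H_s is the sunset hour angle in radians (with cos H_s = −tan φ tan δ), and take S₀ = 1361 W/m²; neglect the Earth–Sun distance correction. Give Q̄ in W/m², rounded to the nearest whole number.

−tan φ tan δ = −(-0.3153)(0.3346) = 0.1055; H_s = arccos(0.1055) = 83.94°. In radians, H_s = 1.4650.
H_s sin φ sin δ = 1.4650 × -0.3007 × 0.3173 = -0.1398.
cos φ cos δ sin H_s = 0.9537 × 0.9483 × 0.9944 = 0.8993.
Q̄ = (1361/π) × (-0.1398 + 0.8993) = 433.22 × 0.7595 = 329.03 W/m².

329 W/m²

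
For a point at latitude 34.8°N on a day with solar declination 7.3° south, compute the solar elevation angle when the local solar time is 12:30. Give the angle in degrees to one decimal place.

Hour angle H = 15° × (12.5 − 12) = 7.50°.
cos θ_z = sin φ sin δ + cos φ cos δ cos H = (0.5707)(-0.1271) + (0.8211)(0.9919)(0.9914) = 0.7349.
θ_z = arccos(0.7349) = 42.70°, so the elevation is 90° − 42.70° = 47.30°.

47.3°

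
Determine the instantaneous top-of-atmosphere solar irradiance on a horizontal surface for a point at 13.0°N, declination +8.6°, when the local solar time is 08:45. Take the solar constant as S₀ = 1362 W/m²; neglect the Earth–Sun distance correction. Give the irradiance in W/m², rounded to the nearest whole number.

911 W/m²

Hour angle H = 15° × (8.75 − 12) = -48.75°.
With φ = 13.0°, δ = 8.6°, H = -48.75°: sin φ sin δ = 0.0336, cos φ cos δ cos H = 0.6352, so cos θ_z = 0.6688.
Top-of-atmosphere irradiance = S₀ cos θ_z = 1362 × 0.6688 = 910.91 W/m².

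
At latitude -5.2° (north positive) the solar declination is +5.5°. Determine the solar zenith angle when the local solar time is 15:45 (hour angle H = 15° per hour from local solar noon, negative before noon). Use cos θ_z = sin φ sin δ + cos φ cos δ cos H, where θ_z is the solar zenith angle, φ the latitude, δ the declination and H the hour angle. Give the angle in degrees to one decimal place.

Hour angle H = 15° × (15.75 − 12) = 56.25°.
With φ = -5.2°, δ = 5.5°, H = 56.25°: sin φ sin δ = -0.0087, cos φ cos δ cos H = 0.5507, so cos θ_z = 0.5420.
θ_z = arccos(0.5420) = 57.18°.

57.2°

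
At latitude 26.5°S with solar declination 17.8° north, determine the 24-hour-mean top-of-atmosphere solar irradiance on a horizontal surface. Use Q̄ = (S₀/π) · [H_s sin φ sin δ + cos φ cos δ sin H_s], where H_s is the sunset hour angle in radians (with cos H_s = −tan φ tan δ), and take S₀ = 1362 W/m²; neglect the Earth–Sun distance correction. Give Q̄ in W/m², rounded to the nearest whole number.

281 W/m²

cos H_s = −tan(-26.5°) · tan(17.8°) = 0.1601, so H_s = arccos(0.1601) = 80.79°. In radians, H_s = 1.4101.
H_s sin φ sin δ = 1.4101 × -0.4462 × 0.3057 = -0.1923.
cos φ cos δ sin H_s = 0.8949 × 0.9521 × 0.9871 = 0.8410.
Q̄ = (1362/π) × (-0.1923 + 0.8410) = 433.54 × 0.6487 = 281.24 W/m².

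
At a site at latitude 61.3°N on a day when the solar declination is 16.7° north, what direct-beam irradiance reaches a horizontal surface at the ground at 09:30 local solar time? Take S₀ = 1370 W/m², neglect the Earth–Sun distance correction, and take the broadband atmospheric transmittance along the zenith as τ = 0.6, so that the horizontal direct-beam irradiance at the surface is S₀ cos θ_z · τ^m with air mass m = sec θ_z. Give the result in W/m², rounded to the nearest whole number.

369 W/m²

Hour angle H = 15° × (9.5 − 12) = -37.50°.
cos θ_z = sin(61.3°) sin(16.7°) + cos(61.3°) cos(16.7°) cos(-37.50°) = 0.2521 + 0.3649 = 0.6170.
Air mass m = 1/cos θ_z = 1/0.6170 = 1.621; τ^m = 0.6^1.621 = 0.4369.
Surface direct beam = 1370 × 0.6170 × 0.4369 = 369.31 W/m².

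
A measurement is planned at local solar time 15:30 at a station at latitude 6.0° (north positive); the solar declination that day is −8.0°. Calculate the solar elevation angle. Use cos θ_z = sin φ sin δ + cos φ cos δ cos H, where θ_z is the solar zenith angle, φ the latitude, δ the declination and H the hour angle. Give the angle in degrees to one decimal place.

35.8°

Hour angle H = 15° × (15.5 − 12) = 52.50°.
cos θ_z = sin(6.0°) sin(-8.0°) + cos(6.0°) cos(-8.0°) cos(52.50°) = -0.0145 + 0.5995 = 0.5850.
θ_z = arccos(0.5850) = 54.20°, so the elevation is 90° − 54.20° = 35.80°.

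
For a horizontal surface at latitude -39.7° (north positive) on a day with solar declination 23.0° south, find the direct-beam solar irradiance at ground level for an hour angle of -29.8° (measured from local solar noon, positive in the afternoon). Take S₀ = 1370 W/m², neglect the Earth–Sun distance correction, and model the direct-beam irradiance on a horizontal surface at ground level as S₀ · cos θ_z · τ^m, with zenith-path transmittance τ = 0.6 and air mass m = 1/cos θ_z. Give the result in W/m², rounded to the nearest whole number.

656 W/m²

cos θ_z = sin(-39.7°) sin(-23.0°) + cos(-39.7°) cos(-23.0°) cos(-29.80°) = 0.2496 + 0.6146 = 0.8642.
Air mass m = 1/cos θ_z = 1/0.8642 = 1.157; τ^m = 0.6^1.157 = 0.5538.
Surface direct beam = 1370 × 0.8642 × 0.5538 = 655.67 W/m².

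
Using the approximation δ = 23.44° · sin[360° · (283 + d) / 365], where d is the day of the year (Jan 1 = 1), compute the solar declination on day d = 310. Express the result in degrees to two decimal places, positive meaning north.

-16.54°

360 × (283 + 310) / 365 = 584.877°; sin(584.877°) = -0.7056.
δ = 23.44 × -0.7056 = -16.539° ≈ -16.54°.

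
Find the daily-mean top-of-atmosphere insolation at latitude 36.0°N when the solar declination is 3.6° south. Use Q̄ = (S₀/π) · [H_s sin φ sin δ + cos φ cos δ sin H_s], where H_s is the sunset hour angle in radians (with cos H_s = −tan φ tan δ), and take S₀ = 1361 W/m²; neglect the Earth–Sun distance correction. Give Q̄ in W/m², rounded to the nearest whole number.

325 W/m²

cos H_s = −tan(36.0°) · tan(-3.6°) = 0.0457, so H_s = arccos(0.0457) = 87.38°. In radians, H_s = 1.5251.
H_s sin φ sin δ = 1.5251 × 0.5878 × -0.0628 = -0.0563.
cos φ cos δ sin H_s = 0.8090 × 0.9980 × 0.9990 = 0.8066.
Q̄ = (1361/π) × (-0.0563 + 0.8066) = 433.22 × 0.7503 = 325.04 W/m².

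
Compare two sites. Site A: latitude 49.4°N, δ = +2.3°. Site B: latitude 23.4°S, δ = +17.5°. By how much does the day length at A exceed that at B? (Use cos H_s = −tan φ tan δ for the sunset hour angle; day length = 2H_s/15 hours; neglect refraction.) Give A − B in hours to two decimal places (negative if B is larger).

+1.40 h

A: H_s = arccos(−tan 49.4° · tan 2.3°) = 92.69°, so 2H_s/15 = 12.3587 h.
B: H_s = arccos(−tan -23.4° · tan 17.5°) = 82.16°, so 2H_s/15 = 10.9547 h.
A − B = 12.3587 − 10.9547 = 1.4040 h.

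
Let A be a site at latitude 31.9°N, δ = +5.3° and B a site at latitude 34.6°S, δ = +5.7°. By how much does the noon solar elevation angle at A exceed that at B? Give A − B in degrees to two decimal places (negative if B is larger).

+13.70°

A: 90° − |31.9 − (5.3)| = 63.40°.
B: 90° − |-34.6 − (5.7)| = 49.70°.
A − B = 63.40 − 49.70 = 13.70°.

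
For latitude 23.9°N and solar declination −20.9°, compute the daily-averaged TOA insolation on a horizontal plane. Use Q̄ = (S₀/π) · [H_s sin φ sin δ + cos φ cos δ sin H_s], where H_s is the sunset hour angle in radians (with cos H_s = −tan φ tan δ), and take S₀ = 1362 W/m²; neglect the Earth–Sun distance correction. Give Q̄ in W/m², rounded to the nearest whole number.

cos H_s = −tan(23.9°) · tan(-20.9°) = 0.1692, so H_s = arccos(0.1692) = 80.26°. In radians, H_s = 1.4008.
H_s sin φ sin δ = 1.4008 × 0.4051 × -0.3567 = -0.2024.
cos φ cos δ sin H_s = 0.9143 × 0.9342 × 0.9856 = 0.8418.
Q̄ = (1362/π) × (-0.2024 + 0.8418) = 433.54 × 0.6394 = 277.21 W/m².

277 W/m²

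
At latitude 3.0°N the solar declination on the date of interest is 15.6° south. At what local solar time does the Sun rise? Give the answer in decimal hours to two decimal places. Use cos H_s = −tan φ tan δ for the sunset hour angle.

6.06 h

−tan φ tan δ = −(0.0524)(-0.2792) = 0.0146; H_s = arccos(0.0146) = 89.16°.
Sunrise is at 12 − H_s/15 = 12 − 5.944 = 6.056 h local solar time.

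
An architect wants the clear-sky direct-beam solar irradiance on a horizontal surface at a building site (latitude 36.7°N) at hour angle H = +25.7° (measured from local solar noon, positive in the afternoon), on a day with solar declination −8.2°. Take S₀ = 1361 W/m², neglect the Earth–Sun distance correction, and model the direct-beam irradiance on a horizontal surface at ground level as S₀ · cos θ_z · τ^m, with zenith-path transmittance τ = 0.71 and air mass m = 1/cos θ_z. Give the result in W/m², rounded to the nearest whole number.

498 W/m²

With φ = 36.7°, δ = -8.2°, H = 25.70°: sin φ sin δ = -0.0852, cos φ cos δ cos H = 0.7151, so cos θ_z = 0.6299.
Air mass m = 1/cos θ_z = 1/0.6299 = 1.588; τ^m = 0.71^1.588 = 0.5805.
Surface direct beam = 1361 × 0.6299 × 0.5805 = 497.66 W/m².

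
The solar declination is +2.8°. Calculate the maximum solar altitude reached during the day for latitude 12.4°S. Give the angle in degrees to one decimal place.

74.8°

At local solar noon the hour angle is zero, so the elevation is 90° − |φ − δ| = 90° − |-12.4° − (2.8°)| = 90° − 15.2° = 74.8°.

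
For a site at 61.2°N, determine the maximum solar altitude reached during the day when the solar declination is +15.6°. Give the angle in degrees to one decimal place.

44.4°

At local solar noon the hour angle is zero, so the elevation is 90° − |φ − δ| = 90° − |61.2° − (15.6°)| = 90° − 45.6° = 44.4°.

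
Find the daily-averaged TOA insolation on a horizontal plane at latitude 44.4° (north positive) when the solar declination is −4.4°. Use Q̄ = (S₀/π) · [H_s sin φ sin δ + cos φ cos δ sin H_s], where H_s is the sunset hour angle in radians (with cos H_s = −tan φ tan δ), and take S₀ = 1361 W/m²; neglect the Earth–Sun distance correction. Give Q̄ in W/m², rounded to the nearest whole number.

cos H_s = −tan(44.4°) · tan(-4.4°) = 0.0754, so H_s = arccos(0.0754) = 85.68°. In radians, H_s = 1.4954.
H_s sin φ sin δ = 1.4954 × 0.6997 × -0.0767 = -0.0803.
cos φ cos δ sin H_s = 0.7145 × 0.9971 × 0.9972 = 0.7104.
Q̄ = (1361/π) × (-0.0803 + 0.7104) = 433.22 × 0.6301 = 272.97 W/m².

273 W/m²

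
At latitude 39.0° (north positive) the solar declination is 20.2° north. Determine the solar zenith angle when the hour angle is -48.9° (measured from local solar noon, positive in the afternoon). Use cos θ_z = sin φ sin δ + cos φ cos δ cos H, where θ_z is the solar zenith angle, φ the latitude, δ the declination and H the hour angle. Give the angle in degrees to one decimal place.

cos θ_z = sin(39.0°) sin(20.2°) + cos(39.0°) cos(20.2°) cos(-48.90°) = 0.2173 + 0.4795 = 0.6968.
θ_z = arccos(0.6968) = 45.83°.

45.8°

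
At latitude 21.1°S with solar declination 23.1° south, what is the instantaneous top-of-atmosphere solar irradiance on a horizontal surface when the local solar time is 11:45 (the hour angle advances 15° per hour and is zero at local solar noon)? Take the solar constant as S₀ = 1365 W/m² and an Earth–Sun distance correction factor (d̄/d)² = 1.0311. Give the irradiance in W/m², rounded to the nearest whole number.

Hour angle H = 15° × (11.75 − 12) = -3.75°.
With φ = -21.1°, δ = -23.1°, H = -3.75°: sin φ sin δ = 0.1412, cos φ cos δ cos H = 0.8563, so cos θ_z = 0.9975.
Top-of-atmosphere irradiance = S₀ (d̄/d)² cos θ_z = 1365 × 1.0311 × 0.9975 = 1403.93 W/m².

1404 W/m²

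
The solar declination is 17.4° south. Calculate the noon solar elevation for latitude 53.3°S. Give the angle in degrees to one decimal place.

54.1°

At local solar noon the hour angle is zero, so the elevation is 90° − |φ − δ| = 90° − |-53.3° − (-17.4°)| = 90° − 35.9° = 54.1°.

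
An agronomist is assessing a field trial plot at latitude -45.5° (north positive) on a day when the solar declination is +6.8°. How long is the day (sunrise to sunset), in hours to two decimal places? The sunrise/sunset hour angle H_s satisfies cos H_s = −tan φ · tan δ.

The sunset hour angle satisfies cos H_s = −tan φ tan δ = 0.1213, giving H_s = 83.03°.
Day length = 2 H_s / 15° h⁻¹ = 166.06° / 15 = 11.071 h.

11.07 hours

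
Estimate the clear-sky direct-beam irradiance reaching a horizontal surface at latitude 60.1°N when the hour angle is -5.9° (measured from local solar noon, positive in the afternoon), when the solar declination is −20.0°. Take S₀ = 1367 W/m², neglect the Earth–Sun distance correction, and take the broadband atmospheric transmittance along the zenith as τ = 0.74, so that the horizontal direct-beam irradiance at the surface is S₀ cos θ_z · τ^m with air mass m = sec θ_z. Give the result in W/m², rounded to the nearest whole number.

39 W/m²

cos θ_z = sin φ sin δ + cos φ cos δ cos H = (0.8669)(-0.3420) + (0.4985)(0.9397)(0.9947) = 0.1695.
Air mass m = 1/cos θ_z = 1/0.1695 = 5.900; τ^m = 0.74^5.900 = 0.1692.
Surface direct beam = 1367 × 0.1695 × 0.1692 = 39.20 W/m².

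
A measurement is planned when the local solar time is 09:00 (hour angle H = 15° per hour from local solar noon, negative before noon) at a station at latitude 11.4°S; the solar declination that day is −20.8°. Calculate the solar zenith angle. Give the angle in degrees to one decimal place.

Hour angle H = 15° × (9 − 12) = -45.00°.
cos θ_z = sin(-11.4°) sin(-20.8°) + cos(-11.4°) cos(-20.8°) cos(-45.00°) = 0.0702 + 0.6480 = 0.7182.
θ_z = arccos(0.7182) = 44.09°.

44.1°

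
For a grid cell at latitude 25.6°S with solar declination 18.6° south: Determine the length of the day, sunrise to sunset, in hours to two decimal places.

13.24 hours

cos H_s = −tan(-25.6°) · tan(-18.6°) = -0.1612, so H_s = arccos(-0.1612) = 99.28°.
Day length = 2 H_s / 15° h⁻¹ = 198.56° / 15 = 13.237 h.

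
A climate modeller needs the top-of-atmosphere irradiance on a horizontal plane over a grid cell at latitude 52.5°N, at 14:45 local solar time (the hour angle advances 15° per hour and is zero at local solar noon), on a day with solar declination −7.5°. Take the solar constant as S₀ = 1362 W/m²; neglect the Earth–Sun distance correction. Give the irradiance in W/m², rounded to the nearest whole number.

477 W/m²

Hour angle H = 15° × (14.75 − 12) = 41.25°.
cos θ_z = sin φ sin δ + cos φ cos δ cos H = (0.7934)(-0.1305) + (0.6088)(0.9914)(0.7518) = 0.3502.
Top-of-atmosphere irradiance = S₀ cos θ_z = 1362 × 0.3502 = 476.97 W/m².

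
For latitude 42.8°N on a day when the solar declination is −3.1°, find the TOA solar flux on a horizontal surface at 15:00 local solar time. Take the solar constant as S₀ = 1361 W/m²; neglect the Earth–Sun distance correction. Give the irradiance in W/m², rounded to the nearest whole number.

655 W/m²

Hour angle H = 15° × (15 − 12) = 45.00°.
With φ = 42.8°, δ = -3.1°, H = 45.00°: sin φ sin δ = -0.0367, cos φ cos δ cos H = 0.5181, so cos θ_z = 0.4814.
Top-of-atmosphere irradiance = S₀ cos θ_z = 1361 × 0.4814 = 655.19 W/m².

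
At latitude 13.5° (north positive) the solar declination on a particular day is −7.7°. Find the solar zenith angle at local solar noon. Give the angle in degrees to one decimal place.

21.2°

At local solar noon the hour angle is zero, so the zenith angle is |φ − δ| = |13.5° − (-7.7°)| = 21.2°.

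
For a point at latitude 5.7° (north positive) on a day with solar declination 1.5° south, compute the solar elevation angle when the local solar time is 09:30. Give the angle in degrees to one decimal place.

Hour angle H = 15° × (9.5 − 12) = -37.50°.
cos θ_z = sin(5.7°) sin(-1.5°) + cos(5.7°) cos(-1.5°) cos(-37.50°) = -0.0026 + 0.7892 = 0.7866.
θ_z = arccos(0.7866) = 38.13°, so the elevation is 90° − 38.13° = 51.87°.

51.9°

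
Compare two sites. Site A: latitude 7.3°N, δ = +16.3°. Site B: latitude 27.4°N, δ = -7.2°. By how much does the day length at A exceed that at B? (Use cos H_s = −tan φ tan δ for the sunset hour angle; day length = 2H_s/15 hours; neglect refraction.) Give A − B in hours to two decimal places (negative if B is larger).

A: H_s = arccos(−tan 7.3° · tan 16.3°) = 92.15°, so 2H_s/15 = 12.2867 h.
B: H_s = arccos(−tan 27.4° · tan -7.2°) = 86.25°, so 2H_s/15 = 11.5000 h.
A − B = 12.2867 − 11.5000 = 0.7867 h.

+0.79 h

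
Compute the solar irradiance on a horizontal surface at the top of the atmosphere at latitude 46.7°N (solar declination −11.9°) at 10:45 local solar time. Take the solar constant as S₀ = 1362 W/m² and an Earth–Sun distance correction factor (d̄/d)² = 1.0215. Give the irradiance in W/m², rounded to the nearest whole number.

Hour angle H = 15° × (10.75 − 12) = -18.75°.
cos θ_z = sin φ sin δ + cos φ cos δ cos H = (0.7278)(-0.2062) + (0.6858)(0.9785)(0.9469) = 0.4853.
Top-of-atmosphere irradiance = S₀ (d̄/d)² cos θ_z = 1362 × 1.0215 × 0.4853 = 675.19 W/m².

675 W/m²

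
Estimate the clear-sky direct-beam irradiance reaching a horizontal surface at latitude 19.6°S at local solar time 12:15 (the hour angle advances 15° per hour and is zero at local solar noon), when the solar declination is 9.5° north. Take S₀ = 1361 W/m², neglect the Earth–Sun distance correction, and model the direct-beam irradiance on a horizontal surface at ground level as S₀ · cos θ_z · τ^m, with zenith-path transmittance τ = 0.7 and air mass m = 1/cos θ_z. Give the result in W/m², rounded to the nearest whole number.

788 W/m²

Hour angle H = 15° × (12.25 − 12) = 3.75°.
cos θ_z = sin φ sin δ + cos φ cos δ cos H = (-0.3355)(0.1650) + (0.9421)(0.9863)(0.9979) = 0.8719.
Air mass m = 1/cos θ_z = 1/0.8719 = 1.147; τ^m = 0.7^1.147 = 0.6642.
Surface direct beam = 1361 × 0.8719 × 0.6642 = 788.18 W/m².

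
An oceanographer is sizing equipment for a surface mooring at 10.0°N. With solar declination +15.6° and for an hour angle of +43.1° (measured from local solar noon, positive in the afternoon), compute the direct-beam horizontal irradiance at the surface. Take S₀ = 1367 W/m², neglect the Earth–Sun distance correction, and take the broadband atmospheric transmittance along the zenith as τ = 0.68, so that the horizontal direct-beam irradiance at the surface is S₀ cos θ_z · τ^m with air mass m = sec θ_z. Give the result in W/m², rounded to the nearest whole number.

600 W/m²

With φ = 10.0°, δ = 15.6°, H = 43.10°: sin φ sin δ = 0.0467, cos φ cos δ cos H = 0.6926, so cos θ_z = 0.7393.
Air mass m = 1/cos θ_z = 1/0.7393 = 1.353; τ^m = 0.68^1.353 = 0.5935.
Surface direct beam = 1367 × 0.7393 × 0.5935 = 599.80 W/m².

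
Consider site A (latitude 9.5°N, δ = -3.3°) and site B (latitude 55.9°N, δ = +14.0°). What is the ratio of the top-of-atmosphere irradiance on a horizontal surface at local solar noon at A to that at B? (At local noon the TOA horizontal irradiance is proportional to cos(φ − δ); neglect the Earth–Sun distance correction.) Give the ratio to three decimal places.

1.310

A: cos θ_z = cos(9.5° − (-3.3°)) = 0.9751.
B: cos θ_z = cos(55.9° − (14.0°)) = 0.7443.
Ratio A/B = 0.9751 / 0.7443 = 1.3101.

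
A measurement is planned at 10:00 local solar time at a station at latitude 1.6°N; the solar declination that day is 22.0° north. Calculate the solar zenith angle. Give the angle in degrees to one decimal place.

35.6°

Hour angle H = 15° × (10 − 12) = -30.00°.
cos θ_z = sin(1.6°) sin(22.0°) + cos(1.6°) cos(22.0°) cos(-30.00°) = 0.0105 + 0.8027 = 0.8132.
θ_z = arccos(0.8132) = 35.59°.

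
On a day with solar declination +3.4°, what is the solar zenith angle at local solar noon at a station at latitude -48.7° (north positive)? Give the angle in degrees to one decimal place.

At local solar noon the hour angle is zero, so the zenith angle is |φ − δ| = |-48.7° − (3.4°)| = 52.1°.

52.1°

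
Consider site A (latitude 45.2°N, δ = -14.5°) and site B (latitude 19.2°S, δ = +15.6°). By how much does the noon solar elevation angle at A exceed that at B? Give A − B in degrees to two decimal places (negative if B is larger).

A: 90° − |45.2 − (-14.5)| = 30.30°.
B: 90° − |-19.2 − (15.6)| = 55.20°.
A − B = 30.30 − 55.20 = -24.90°.

-24.90°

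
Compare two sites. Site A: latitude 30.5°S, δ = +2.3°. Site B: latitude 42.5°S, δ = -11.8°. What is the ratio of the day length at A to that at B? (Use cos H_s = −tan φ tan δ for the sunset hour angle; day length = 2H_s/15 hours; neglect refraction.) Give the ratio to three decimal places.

0.877

A: H_s = arccos(−tan -30.5° · tan 2.3°) = 88.64°, so 2H_s/15 = 11.8187 h.
B: H_s = arccos(−tan -42.5° · tan -11.8°) = 101.04°, so 2H_s/15 = 13.4720 h.
Ratio A/B = 11.8187 / 13.4720 = 0.8773.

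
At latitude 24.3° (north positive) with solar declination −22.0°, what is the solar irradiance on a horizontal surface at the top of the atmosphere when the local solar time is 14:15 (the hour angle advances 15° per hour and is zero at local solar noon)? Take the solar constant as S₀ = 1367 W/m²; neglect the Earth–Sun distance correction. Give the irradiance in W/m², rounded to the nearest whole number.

Hour angle H = 15° × (14.25 − 12) = 33.75°.
cos θ_z = sin(24.3°) sin(-22.0°) + cos(24.3°) cos(-22.0°) cos(33.75°) = -0.1542 + 0.7026 = 0.5484.
Top-of-atmosphere irradiance = S₀ cos θ_z = 1367 × 0.5484 = 749.66 W/m².

750 W/m²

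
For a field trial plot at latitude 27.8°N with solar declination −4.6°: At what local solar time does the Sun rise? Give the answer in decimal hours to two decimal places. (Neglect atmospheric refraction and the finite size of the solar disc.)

6.16 h

cos H_s = −tan(27.8°) · tan(-4.6°) = 0.0424, so H_s = arccos(0.0424) = 87.57°.
Sunrise is at 12 − H_s/15 = 12 − 5.838 = 6.162 h local solar time.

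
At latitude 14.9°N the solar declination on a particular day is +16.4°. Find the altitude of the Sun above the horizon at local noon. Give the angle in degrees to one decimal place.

At local solar noon the hour angle is zero, so the elevation is 90° − |φ − δ| = 90° − |14.9° − (16.4°)| = 90° − 1.5° = 88.5°.

88.5°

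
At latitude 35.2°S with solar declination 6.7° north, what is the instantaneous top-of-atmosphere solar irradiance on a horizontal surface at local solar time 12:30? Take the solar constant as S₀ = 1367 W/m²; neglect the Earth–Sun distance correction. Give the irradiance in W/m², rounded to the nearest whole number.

1008 W/m²

Hour angle H = 15° × (12.5 − 12) = 7.50°.
cos θ_z = sin φ sin δ + cos φ cos δ cos H = (-0.5764)(0.1167) + (0.8171)(0.9932)(0.9914) = 0.7373.
Top-of-atmosphere irradiance = S₀ cos θ_z = 1367 × 0.7373 = 1007.89 W/m².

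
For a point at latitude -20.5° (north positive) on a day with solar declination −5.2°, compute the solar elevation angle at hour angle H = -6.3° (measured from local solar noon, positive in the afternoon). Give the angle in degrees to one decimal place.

With φ = -20.5°, δ = -5.2°, H = -6.30°: sin φ sin δ = 0.0317, cos φ cos δ cos H = 0.9272, so cos θ_z = 0.9589.
θ_z = arccos(0.9589) = 16.48°, so the elevation is 90° − 16.48° = 73.52°.

73.5°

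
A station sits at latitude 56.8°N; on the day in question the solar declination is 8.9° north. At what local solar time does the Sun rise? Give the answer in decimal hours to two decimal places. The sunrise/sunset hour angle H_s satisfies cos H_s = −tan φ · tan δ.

5.08 h

The sunset hour angle satisfies cos H_s = −tan φ tan δ = -0.2393, giving H_s = 103.85°.
Sunrise is at 12 − H_s/15 = 12 − 6.923 = 5.077 h local solar time.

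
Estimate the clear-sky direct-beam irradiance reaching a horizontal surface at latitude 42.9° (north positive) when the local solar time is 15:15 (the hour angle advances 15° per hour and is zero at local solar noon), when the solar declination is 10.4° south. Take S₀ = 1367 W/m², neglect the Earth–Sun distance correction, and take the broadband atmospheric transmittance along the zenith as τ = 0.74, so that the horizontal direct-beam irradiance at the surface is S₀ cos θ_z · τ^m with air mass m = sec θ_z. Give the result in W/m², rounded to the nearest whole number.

Hour angle H = 15° × (15.25 − 12) = 48.75°.
With φ = 42.9°, δ = -10.4°, H = 48.75°: sin φ sin δ = -0.1229, cos φ cos δ cos H = 0.4751, so cos θ_z = 0.3522.
Air mass m = 1/cos θ_z = 1/0.3522 = 2.839; τ^m = 0.74^2.839 = 0.4254.
Surface direct beam = 1367 × 0.3522 × 0.4254 = 204.81 W/m².

205 W/m²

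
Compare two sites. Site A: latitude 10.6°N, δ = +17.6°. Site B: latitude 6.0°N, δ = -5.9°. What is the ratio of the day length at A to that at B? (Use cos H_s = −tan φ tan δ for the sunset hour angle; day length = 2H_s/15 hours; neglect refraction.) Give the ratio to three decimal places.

1.045

A: H_s = arccos(−tan 10.6° · tan 17.6°) = 93.40°, so 2H_s/15 = 12.4533 h.
B: H_s = arccos(−tan 6.0° · tan -5.9°) = 89.38°, so 2H_s/15 = 11.9173 h.
Ratio A/B = 12.4533 / 11.9173 = 1.0450.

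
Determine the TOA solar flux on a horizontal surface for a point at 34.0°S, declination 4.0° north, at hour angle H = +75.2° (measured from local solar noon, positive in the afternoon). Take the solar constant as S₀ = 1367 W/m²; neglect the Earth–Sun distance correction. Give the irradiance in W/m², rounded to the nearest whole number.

235 W/m²

cos θ_z = sin φ sin δ + cos φ cos δ cos H = (-0.5592)(0.0698) + (0.8290)(0.9976)(0.2554) = 0.1722.
Top-of-atmosphere irradiance = S₀ cos θ_z = 1367 × 0.1722 = 235.40 W/m².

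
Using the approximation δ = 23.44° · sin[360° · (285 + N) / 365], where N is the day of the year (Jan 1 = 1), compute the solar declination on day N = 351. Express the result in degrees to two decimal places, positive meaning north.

-23.41°

360 × (285 + 351) / 365 = 627.288°; sin(627.288°) = -0.9989.
δ = 23.44 × -0.9989 = -23.414° ≈ -23.41°.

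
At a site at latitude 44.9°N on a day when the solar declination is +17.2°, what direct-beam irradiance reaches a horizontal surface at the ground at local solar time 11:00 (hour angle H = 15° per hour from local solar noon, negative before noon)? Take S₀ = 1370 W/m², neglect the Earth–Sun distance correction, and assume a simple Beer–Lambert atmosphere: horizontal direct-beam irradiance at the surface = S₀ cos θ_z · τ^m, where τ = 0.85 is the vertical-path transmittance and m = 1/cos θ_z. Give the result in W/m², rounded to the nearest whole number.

Hour angle H = 15° × (11 − 12) = -15.00°.
cos θ_z = sin(44.9°) sin(17.2°) + cos(44.9°) cos(17.2°) cos(-15.00°) = 0.2087 + 0.6536 = 0.8623.
Air mass m = 1/cos θ_z = 1/0.8623 = 1.160; τ^m = 0.85^1.160 = 0.8282.
Surface direct beam = 1370 × 0.8623 × 0.8282 = 978.39 W/m².

978 W/m²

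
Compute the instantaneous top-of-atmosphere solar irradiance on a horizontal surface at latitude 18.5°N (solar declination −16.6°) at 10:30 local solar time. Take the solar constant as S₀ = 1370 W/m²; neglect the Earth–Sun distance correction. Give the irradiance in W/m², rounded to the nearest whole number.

1026 W/m²

Hour angle H = 15° × (10.5 − 12) = -22.50°.
With φ = 18.5°, δ = -16.6°, H = -22.50°: sin φ sin δ = -0.0907, cos φ cos δ cos H = 0.8396, so cos θ_z = 0.7489.
Top-of-atmosphere irradiance = S₀ cos θ_z = 1370 × 0.7489 = 1025.99 W/m².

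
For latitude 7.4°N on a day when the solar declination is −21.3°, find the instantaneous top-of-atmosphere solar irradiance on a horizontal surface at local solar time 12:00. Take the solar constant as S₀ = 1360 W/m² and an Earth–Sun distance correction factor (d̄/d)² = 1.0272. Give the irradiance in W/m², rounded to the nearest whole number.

1225 W/m²

Hour angle H = 15° × (12 − 12) = 0.00°.
cos θ_z = sin(7.4°) sin(-21.3°) + cos(7.4°) cos(-21.3°) cos(0.00°) = -0.0468 + 0.9239 = 0.8771.
Top-of-atmosphere irradiance = S₀ (d̄/d)² cos θ_z = 1360 × 1.0272 × 0.8771 = 1225.30 W/m².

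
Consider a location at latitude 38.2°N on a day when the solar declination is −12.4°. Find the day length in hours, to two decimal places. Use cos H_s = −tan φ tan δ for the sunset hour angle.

The sunset hour angle satisfies cos H_s = −tan φ tan δ = 0.1730, giving H_s = 80.04°.
Day length = 2 H_s / 15° h⁻¹ = 160.08° / 15 = 10.672 h.

10.67 hours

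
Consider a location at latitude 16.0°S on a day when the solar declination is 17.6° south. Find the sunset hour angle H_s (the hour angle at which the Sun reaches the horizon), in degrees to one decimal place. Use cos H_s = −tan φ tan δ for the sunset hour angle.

−tan φ tan δ = −(-0.2867)(-0.3172) = -0.0909; H_s = arccos(-0.0909) = 95.22°.

95.2°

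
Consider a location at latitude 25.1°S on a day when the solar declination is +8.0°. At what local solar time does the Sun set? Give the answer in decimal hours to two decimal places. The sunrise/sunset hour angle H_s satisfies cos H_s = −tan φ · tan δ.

17.75 h

cos H_s = −tan(-25.1°) · tan(8.0°) = 0.0658, so H_s = arccos(0.0658) = 86.23°.
Sunset is at 12 + H_s/15 = 12 + 5.749 = 17.749 h local solar time.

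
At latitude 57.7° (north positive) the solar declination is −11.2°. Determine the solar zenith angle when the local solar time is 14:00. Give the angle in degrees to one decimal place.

Hour angle H = 15° × (14 − 12) = 30.00°.
cos θ_z = sin(57.7°) sin(-11.2°) + cos(57.7°) cos(-11.2°) cos(30.00°) = -0.1642 + 0.4539 = 0.2897.
θ_z = arccos(0.2897) = 73.16°.

73.2°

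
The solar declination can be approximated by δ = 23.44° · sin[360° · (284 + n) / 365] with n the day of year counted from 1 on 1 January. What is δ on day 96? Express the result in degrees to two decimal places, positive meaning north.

360 × (284 + 96) / 365 = 374.795°; sin(374.795°) = 0.2554.
δ = 23.44 × 0.2554 = 5.987° ≈ +5.99°.

+5.99°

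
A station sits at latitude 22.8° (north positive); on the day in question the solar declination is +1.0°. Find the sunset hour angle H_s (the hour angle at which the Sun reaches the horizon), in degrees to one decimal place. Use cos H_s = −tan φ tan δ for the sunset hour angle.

cos H_s = −tan(22.8°) · tan(1.0°) = -0.0073, so H_s = arccos(-0.0073) = 90.42°.

90.4°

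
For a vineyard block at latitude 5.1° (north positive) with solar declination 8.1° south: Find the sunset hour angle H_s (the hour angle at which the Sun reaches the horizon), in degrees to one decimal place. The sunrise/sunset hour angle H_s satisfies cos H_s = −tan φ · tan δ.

89.3°

−tan φ tan δ = −(0.0892)(-0.1423) = 0.0127; H_s = arccos(0.0127) = 89.27°.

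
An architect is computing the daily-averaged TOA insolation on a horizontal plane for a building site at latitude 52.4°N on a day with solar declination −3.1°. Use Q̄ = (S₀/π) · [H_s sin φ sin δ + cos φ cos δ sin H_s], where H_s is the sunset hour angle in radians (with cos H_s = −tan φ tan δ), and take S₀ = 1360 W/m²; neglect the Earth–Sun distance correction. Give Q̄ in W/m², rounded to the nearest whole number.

235 W/m²

The sunset hour angle satisfies cos H_s = −tan φ tan δ = 0.0703, giving H_s = 85.97°. In radians, H_s = 1.5005.
H_s sin φ sin δ = 1.5005 × 0.7923 × -0.0541 = -0.0643.
cos φ cos δ sin H_s = 0.6101 × 0.9985 × 0.9975 = 0.6077.
Q̄ = (1360/π) × (-0.0643 + 0.6077) = 432.90 × 0.5434 = 235.24 W/m².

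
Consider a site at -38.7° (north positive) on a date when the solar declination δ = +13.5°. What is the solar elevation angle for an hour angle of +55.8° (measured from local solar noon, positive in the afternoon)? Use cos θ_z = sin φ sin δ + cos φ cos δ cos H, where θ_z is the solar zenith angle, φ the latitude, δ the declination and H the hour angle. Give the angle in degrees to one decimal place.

cos θ_z = sin(-38.7°) sin(13.5°) + cos(-38.7°) cos(13.5°) cos(55.80°) = -0.1460 + 0.4265 = 0.2805.
θ_z = arccos(0.2805) = 73.71°, so the elevation is 90° − 73.71° = 16.29°.

16.3°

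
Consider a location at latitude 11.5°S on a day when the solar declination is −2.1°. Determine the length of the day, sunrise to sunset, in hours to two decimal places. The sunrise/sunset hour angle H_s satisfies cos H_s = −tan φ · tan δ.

The sunset hour angle satisfies cos H_s = −tan φ tan δ = -0.0075, giving H_s = 90.43°.
Day length = 2 H_s / 15° h⁻¹ = 180.86° / 15 = 12.057 h.

12.06 hours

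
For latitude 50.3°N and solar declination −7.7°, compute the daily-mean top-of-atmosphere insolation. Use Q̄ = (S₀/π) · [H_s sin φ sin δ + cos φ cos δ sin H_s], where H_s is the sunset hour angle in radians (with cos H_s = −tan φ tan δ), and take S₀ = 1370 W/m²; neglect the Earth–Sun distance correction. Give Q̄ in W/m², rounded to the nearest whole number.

209 W/m²

−tan φ tan δ = −(1.2045)(-0.1352) = 0.1628; H_s = arccos(0.1628) = 80.63°. In radians, H_s = 1.4073.
H_s sin φ sin δ = 1.4073 × 0.7694 × -0.1340 = -0.1451.
cos φ cos δ sin H_s = 0.6388 × 0.9910 × 0.9867 = 0.6246.
Q̄ = (1370/π) × (-0.1451 + 0.6246) = 436.08 × 0.4795 = 209.10 W/m².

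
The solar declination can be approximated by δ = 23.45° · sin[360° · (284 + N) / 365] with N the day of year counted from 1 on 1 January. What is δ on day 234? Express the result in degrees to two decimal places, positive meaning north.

+11.40°

360 × (284 + 234) / 365 = 510.904°; sin(510.904°) = 0.4863.
δ = 23.45 × 0.4863 = 11.404° ≈ +11.40°.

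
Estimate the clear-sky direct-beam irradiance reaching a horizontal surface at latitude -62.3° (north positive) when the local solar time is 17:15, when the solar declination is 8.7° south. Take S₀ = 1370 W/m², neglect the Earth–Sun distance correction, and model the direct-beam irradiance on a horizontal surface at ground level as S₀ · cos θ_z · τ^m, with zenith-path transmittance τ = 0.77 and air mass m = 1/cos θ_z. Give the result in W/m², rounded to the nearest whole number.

95 W/m²

Hour angle H = 15° × (17.25 − 12) = 78.75°.
cos θ_z = sin φ sin δ + cos φ cos δ cos H = (-0.8854)(-0.1513) + (0.4648)(0.9885)(0.1951) = 0.2236.
Air mass m = 1/cos θ_z = 1/0.2236 = 4.472; τ^m = 0.77^4.472 = 0.3107.
Surface direct beam = 1370 × 0.2236 × 0.3107 = 95.18 W/m².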